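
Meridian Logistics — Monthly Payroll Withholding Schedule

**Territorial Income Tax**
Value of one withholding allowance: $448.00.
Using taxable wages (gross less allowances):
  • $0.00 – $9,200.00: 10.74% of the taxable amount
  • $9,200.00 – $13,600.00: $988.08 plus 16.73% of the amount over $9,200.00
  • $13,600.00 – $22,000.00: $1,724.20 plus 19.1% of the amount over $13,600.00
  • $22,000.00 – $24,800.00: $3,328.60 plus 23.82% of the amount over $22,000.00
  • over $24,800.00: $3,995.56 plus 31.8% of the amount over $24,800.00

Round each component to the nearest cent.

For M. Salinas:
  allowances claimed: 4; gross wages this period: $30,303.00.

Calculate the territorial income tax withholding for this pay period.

Territorial Income Tax: taxable = $30,303.00 − 4×$448.00 = $28,511.00
  $3,995.56 + 31.8% × ($28,511.00 − $24,800.00) = $3,995.56 + 31.8% × $3,711.00 = $5,175.66

$5,175.66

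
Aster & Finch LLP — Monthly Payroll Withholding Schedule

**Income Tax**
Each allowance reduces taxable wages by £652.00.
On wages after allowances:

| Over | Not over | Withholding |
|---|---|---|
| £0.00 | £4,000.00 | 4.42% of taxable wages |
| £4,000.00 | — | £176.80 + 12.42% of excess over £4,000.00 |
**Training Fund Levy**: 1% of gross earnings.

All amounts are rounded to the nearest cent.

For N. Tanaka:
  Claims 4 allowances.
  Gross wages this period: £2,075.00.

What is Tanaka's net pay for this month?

Income Tax: taxable = £2,075.00 − 4×£652.00 = £-533.00
  Taxable ≤ 0 → £0.00
Training Fund Levy: 1% × £2,075.00 = £20.75
Total withheld: £0.00 + £20.75 = £20.75
Net pay: £2,075.00 − £20.75 = £2,054.25

£2,054.25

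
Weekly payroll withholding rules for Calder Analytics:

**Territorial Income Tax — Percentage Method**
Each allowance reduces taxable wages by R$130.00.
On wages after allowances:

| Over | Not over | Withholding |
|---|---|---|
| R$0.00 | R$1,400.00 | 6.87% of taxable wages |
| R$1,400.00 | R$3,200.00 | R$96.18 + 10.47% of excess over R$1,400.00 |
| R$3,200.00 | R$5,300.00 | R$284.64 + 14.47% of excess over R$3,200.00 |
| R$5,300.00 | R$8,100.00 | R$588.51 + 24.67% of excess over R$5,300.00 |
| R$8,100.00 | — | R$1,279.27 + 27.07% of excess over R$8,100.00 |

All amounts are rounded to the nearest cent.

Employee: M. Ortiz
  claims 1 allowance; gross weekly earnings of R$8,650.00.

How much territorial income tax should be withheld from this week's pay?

R$1,392.96

Territorial Income Tax: taxable = R$8,650.00 − 1×R$130.00 = R$8,520.00
  R$1,279.27 + 27.07% × (R$8,520.00 − R$8,100.00) = R$1,279.27 + 27.07% × R$420.00 = R$1,392.96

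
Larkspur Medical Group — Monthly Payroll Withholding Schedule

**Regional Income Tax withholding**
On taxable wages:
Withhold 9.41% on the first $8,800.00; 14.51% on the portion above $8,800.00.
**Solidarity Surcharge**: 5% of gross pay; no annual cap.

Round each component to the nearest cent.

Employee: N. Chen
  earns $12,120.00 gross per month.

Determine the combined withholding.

$1,915.81

Regional Income Tax: taxable = $12,120.00
  $828.08 + 14.51% × ($12,120.00 − $8,800.00) = $828.08 + 14.51% × $3,320.00 = $1,309.81
Solidarity Surcharge: 5% × $12,120.00 = $606.00
Total: $1,309.81 + $606.00 = $1,915.81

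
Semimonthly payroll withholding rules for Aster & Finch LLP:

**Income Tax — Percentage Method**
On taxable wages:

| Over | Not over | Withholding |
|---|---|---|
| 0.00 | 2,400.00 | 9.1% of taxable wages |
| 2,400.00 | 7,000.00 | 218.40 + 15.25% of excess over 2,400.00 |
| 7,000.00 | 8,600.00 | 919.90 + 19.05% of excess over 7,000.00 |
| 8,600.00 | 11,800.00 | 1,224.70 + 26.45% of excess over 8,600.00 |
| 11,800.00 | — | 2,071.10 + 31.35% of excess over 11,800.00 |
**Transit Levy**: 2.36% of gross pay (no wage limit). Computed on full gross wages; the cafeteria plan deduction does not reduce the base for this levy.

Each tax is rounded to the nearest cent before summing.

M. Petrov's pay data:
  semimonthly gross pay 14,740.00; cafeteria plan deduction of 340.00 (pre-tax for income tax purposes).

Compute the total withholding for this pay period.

3,234.06

Income Tax: taxable = 14,740.00 − 340.00 = 14,400.00
  2,071.10 + 31.35% × (14,400.00 − 11,800.00) = 2,071.10 + 31.35% × 2,600.00 = 2,886.20
Transit Levy: 2.36% × 14,740.00 = 347.86
Total: 2,886.20 + 347.86 = 3,234.06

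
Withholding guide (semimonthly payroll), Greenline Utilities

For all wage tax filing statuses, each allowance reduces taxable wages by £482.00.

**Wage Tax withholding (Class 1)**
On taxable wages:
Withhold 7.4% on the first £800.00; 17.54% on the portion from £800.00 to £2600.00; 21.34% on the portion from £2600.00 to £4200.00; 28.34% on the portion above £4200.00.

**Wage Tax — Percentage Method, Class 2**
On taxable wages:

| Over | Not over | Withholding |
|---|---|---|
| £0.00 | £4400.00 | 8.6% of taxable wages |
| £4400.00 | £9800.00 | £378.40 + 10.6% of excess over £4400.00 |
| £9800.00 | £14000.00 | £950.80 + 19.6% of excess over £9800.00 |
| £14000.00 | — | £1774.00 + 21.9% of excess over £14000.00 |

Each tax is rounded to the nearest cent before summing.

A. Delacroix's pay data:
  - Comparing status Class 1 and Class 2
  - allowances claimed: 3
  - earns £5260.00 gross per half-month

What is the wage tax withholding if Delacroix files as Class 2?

Wage Tax (Class 2): taxable = £5260.00 − 3×£482.00 = £3814.00
  8.6% × £3814.00 = £328.00

£328.00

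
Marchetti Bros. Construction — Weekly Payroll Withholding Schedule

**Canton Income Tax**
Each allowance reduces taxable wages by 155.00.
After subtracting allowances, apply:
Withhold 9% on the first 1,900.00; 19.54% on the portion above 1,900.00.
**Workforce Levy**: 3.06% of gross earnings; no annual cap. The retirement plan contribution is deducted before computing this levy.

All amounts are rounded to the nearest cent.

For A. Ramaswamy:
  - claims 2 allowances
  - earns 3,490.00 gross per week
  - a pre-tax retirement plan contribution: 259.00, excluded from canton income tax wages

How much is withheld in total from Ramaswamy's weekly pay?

Canton Income Tax: taxable = 3,490.00 − 259.00 − 2×155.00 = 2,921.00
  171.00 + 19.54% × (2,921.00 − 1,900.00) = 171.00 + 19.54% × 1,021.00 = 370.50
Workforce Levy: 3.06% × 3,231.00 = 98.87
Total: 370.50 + 98.87 = 469.37

469.37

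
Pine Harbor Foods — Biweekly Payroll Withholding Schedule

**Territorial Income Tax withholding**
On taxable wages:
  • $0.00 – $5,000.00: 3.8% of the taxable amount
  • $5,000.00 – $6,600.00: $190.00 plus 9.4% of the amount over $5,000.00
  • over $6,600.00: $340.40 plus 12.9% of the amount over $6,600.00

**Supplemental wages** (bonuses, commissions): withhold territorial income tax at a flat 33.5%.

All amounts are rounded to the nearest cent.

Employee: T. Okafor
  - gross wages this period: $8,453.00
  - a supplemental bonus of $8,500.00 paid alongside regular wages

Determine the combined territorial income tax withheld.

Territorial Income Tax: taxable = $8,453.00
  $340.40 + 12.9% × ($8,453.00 − $6,600.00) = $340.40 + 12.9% × $1,853.00 = $579.44
Supplemental (33.5% flat on bonus): 33.5% × $8,500.00 = $2,847.50
Total territorial income tax: $579.44 + $2,847.50 = $3,426.94

$3,426.94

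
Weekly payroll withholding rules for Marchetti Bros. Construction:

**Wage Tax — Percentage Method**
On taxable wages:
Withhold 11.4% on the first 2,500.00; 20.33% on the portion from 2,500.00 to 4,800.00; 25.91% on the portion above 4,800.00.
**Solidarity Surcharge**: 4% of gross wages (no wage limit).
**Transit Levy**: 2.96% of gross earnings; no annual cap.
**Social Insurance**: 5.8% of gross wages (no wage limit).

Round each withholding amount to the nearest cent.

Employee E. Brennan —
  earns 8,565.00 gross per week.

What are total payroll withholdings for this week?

2,820.99

Wage Tax: taxable = 8,565.00
  752.59 + 25.91% × (8,565.00 − 4,800.00) = 752.59 + 25.91% × 3,765.00 = 1,728.10
Solidarity Surcharge: 4% × 8,565.00 = 342.60
Transit Levy: 2.96% × 8,565.00 = 253.52
Social Insurance: 5.8% × 8,565.00 = 496.77
Total: 1,728.10 + 342.60 + 253.52 + 496.77 = 2,820.99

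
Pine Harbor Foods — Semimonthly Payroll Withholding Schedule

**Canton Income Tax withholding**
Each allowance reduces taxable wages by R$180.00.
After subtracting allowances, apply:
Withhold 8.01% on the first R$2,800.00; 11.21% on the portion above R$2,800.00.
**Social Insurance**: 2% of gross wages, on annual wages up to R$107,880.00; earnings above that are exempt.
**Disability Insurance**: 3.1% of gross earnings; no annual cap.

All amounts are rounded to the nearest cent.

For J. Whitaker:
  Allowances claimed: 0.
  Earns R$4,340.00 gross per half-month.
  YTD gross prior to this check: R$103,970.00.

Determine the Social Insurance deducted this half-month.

Social Insurance: cap R$107,880.00 − YTD R$103,970.00 = R$3,910.00 subject; 2% × R$3,910.00 = R$78.20

R$78.20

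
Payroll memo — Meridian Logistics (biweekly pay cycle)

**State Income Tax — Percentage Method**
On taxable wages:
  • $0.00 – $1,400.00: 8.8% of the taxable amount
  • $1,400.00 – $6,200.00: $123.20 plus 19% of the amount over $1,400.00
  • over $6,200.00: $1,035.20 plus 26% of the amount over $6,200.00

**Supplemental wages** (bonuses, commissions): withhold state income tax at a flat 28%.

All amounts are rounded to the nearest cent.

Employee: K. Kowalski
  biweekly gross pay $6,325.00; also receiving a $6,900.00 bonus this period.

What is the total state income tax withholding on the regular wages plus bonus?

$2,999.70

State Income Tax: taxable = $6,325.00
  $1,035.20 + 26% × ($6,325.00 − $6,200.00) = $1,035.20 + 26% × $125.00 = $1,067.70
Supplemental (28% flat on bonus): 28% × $6,900.00 = $1,932.00
Total state income tax: $1,067.70 + $1,932.00 = $2,999.70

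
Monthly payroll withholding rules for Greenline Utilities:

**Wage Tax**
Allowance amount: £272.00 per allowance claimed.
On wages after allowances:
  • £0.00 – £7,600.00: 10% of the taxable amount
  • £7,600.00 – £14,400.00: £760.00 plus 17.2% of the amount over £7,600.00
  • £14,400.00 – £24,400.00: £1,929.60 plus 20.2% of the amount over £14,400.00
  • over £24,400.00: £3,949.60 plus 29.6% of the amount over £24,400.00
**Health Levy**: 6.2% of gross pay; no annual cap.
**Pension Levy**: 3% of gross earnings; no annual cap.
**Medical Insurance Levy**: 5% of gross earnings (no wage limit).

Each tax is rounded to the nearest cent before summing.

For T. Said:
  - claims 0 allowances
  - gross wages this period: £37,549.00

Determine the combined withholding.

Wage Tax: taxable = £37,549.00
  £3,949.60 + 29.6% × (£37,549.00 − £24,400.00) = £3,949.60 + 29.6% × £13,149.00 = £7,841.70
Health Levy: 6.2% × £37,549.00 = £2,328.04
Pension Levy: 3% × £37,549.00 = £1,126.47
Medical Insurance Levy: 5% × £37,549.00 = £1,877.45
Total: £7,841.70 + £2,328.04 + £1,126.47 + £1,877.45 = £13,173.66

£13,173.66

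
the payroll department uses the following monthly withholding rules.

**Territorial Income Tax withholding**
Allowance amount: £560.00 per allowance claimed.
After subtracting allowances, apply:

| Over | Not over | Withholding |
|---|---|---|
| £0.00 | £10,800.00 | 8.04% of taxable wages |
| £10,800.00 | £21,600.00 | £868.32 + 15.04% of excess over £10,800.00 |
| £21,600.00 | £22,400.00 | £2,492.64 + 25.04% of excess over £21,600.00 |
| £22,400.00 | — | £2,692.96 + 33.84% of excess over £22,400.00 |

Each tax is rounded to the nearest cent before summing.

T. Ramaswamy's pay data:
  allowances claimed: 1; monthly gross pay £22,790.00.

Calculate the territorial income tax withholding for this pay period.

£2,650.39

Territorial Income Tax: taxable = £22,790.00 − 1×£560.00 = £22,230.00
  £2,492.64 + 25.04% × (£22,230.00 − £21,600.00) = £2,492.64 + 25.04% × £630.00 = £2,650.39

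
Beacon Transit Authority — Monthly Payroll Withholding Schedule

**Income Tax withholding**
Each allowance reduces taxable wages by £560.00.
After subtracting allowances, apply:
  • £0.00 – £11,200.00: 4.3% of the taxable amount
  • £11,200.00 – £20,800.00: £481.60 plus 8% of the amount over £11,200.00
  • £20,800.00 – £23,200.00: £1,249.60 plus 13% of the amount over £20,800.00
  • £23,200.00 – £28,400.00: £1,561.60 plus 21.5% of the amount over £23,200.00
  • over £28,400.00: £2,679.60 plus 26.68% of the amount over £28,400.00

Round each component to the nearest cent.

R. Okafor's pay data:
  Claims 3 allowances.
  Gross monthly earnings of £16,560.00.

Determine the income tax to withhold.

Income Tax: taxable = £16,560.00 − 3×£560.00 = £14,880.00
  £481.60 + 8% × (£14,880.00 − £11,200.00) = £481.60 + 8% × £3,680.00 = £776.00

£776.00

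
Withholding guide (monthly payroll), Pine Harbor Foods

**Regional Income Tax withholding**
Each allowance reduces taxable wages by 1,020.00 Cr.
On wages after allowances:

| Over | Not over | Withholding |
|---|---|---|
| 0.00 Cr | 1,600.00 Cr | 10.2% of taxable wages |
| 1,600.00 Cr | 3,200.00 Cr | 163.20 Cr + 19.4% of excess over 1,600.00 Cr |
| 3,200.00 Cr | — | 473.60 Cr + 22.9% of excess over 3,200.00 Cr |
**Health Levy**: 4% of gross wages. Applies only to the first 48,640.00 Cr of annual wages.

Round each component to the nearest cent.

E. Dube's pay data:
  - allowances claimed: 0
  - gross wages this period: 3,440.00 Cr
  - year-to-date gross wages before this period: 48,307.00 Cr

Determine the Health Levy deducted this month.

13.32 Cr

Health Levy: cap 48,640.00 Cr − YTD 48,307.00 Cr = 333.00 Cr subject; 4% × 333.00 Cr = 13.32 Cr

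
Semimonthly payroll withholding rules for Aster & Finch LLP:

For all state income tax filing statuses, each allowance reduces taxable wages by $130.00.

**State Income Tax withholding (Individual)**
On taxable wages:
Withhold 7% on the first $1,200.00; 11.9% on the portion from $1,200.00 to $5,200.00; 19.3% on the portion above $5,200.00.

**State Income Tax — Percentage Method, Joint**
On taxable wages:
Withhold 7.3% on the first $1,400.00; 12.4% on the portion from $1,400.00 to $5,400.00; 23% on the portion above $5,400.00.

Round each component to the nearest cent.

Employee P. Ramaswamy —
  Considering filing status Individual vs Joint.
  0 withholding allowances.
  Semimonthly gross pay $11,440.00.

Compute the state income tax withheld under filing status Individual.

$1,764.32

State Income Tax (Individual): taxable = $11,440.00
  $560.00 + 19.3% × ($11,440.00 − $5,200.00) = $560.00 + 19.3% × $6,240.00 = $1,764.32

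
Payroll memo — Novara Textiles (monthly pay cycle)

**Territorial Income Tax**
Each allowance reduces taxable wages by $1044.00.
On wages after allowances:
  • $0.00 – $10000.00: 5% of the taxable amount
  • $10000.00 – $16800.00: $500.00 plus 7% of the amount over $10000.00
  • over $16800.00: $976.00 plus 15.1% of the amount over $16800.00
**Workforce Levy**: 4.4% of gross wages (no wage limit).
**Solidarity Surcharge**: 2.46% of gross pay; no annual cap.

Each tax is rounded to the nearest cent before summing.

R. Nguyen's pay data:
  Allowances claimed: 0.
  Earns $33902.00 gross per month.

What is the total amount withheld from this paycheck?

Territorial Income Tax: taxable = $33902.00
  $976.00 + 15.1% × ($33902.00 − $16800.00) = $976.00 + 15.1% × $17102.00 = $3558.40
Workforce Levy: 4.4% × $33902.00 = $1491.69
Solidarity Surcharge: 2.46% × $33902.00 = $833.99
Total: $3558.40 + $1491.69 + $833.99 = $5884.08

$5884.08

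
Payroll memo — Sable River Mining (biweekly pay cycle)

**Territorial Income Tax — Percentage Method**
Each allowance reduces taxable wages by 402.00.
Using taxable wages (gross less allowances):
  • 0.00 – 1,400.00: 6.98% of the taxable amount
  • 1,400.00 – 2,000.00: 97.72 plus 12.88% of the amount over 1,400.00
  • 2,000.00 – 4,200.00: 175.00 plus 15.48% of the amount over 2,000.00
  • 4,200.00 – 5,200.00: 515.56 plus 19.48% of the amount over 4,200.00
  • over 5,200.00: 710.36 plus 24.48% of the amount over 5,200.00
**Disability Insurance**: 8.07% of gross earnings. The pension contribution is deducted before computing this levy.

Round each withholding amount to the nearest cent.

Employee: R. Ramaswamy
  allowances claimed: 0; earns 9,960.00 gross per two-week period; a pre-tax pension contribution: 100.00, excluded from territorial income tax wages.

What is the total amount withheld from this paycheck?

2,646.83

Territorial Income Tax: taxable = 9,960.00 − 100.00 = 9,860.00
  710.36 + 24.48% × (9,860.00 − 5,200.00) = 710.36 + 24.48% × 4,660.00 = 1,851.13
Disability Insurance: 8.07% × 9,860.00 = 795.70
Total: 1,851.13 + 795.70 = 2,646.83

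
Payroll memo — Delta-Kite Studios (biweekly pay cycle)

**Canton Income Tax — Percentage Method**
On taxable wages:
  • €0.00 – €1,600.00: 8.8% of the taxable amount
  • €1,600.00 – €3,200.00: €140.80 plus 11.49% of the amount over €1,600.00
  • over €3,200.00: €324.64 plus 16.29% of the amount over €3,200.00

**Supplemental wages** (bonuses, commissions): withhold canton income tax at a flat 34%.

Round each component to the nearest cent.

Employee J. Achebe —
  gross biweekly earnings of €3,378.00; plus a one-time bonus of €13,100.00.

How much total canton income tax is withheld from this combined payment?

€4,807.64

Canton Income Tax: taxable = €3,378.00
  €324.64 + 16.29% × (€3,378.00 − €3,200.00) = €324.64 + 16.29% × €178.00 = €353.64
Supplemental (34% flat on bonus): 34% × €13,100.00 = €4,454.00
Total canton income tax: €353.64 + €4,454.00 = €4,807.64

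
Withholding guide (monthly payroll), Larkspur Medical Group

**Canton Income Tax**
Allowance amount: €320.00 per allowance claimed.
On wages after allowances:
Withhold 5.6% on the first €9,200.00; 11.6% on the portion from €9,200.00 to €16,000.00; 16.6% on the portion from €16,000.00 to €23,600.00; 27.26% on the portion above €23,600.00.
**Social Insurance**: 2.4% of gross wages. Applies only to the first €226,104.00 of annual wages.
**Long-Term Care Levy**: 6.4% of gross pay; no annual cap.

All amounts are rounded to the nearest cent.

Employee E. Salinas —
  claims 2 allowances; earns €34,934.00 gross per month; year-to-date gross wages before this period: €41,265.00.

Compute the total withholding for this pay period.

Canton Income Tax: taxable = €34,934.00 − 2×€320.00 = €34,294.00
  €2,565.60 + 27.26% × (€34,294.00 − €23,600.00) = €2,565.60 + 27.26% × €10,694.00 = €5,480.78
Social Insurance: 2.4% × €34,934.00 = €838.42
Long-Term Care Levy: 6.4% × €34,934.00 = €2,235.78
Total: €5,480.78 + €838.42 + €2,235.78 = €8,554.98

€8,554.98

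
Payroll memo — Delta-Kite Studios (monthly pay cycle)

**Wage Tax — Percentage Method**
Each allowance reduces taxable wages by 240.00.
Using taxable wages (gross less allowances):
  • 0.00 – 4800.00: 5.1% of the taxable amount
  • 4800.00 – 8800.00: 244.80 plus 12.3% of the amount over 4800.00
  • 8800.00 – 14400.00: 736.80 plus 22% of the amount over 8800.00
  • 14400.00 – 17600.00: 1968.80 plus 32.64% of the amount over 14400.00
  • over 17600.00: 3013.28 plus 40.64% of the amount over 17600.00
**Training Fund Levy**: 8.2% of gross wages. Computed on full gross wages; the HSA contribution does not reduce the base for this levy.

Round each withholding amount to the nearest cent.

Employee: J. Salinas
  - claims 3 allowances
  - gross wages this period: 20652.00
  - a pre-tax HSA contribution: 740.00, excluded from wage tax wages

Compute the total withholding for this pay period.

Wage Tax: taxable = 20652.00 − 740.00 − 3×240.00 = 19192.00
  3013.28 + 40.64% × (19192.00 − 17600.00) = 3013.28 + 40.64% × 1592.00 = 3660.27
Training Fund Levy: 8.2% × 20652.00 = 1693.46
Total: 3660.27 + 1693.46 = 5353.73

5353.73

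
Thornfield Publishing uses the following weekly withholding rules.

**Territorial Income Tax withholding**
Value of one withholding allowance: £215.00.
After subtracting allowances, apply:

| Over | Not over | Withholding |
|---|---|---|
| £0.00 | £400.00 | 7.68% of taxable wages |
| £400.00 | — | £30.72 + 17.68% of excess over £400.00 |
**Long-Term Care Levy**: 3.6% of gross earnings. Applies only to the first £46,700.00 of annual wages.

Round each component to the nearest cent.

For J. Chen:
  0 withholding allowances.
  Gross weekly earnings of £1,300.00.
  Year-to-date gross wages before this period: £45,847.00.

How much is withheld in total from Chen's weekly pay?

Territorial Income Tax: taxable = £1,300.00
  £30.72 + 17.68% × (£1,300.00 − £400.00) = £30.72 + 17.68% × £900.00 = £189.84
Long-Term Care Levy: cap £46,700.00 − YTD £45,847.00 = £853.00 subject; 3.6% × £853.00 = £30.71
Total: £189.84 + £30.71 = £220.55

£220.55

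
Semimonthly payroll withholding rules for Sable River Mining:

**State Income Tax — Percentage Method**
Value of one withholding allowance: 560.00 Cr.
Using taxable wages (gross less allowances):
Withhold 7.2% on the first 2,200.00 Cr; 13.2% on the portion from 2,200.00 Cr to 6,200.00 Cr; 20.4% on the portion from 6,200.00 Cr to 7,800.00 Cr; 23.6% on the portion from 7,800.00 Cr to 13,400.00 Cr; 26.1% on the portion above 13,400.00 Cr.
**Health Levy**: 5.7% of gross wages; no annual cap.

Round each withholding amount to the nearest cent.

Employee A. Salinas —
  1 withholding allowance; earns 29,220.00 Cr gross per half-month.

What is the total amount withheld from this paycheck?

State Income Tax: taxable = 29,220.00 Cr − 1×560.00 Cr = 28,660.00 Cr
  2,334.40 Cr + 26.1% × (28,660.00 Cr − 13,400.00 Cr) = 2,334.40 Cr + 26.1% × 15,260.00 Cr = 6,317.26 Cr
Health Levy: 5.7% × 29,220.00 Cr = 1,665.54 Cr
Total: 6,317.26 Cr + 1,665.54 Cr = 7,982.80 Cr

7,982.80 Cr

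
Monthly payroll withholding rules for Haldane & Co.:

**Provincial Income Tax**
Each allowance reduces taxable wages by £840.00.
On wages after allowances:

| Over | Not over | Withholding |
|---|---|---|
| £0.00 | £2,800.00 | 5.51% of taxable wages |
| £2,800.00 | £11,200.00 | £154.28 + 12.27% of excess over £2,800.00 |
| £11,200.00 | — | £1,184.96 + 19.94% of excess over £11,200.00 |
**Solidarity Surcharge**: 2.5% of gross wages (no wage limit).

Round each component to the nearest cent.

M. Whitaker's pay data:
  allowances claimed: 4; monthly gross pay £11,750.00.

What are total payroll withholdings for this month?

£1,133.92

Provincial Income Tax: taxable = £11,750.00 − 4×£840.00 = £8,390.00
  £154.28 + 12.27% × (£8,390.00 − £2,800.00) = £154.28 + 12.27% × £5,590.00 = £840.17
Solidarity Surcharge: 2.5% × £11,750.00 = £293.75
Total: £840.17 + £293.75 = £1,133.92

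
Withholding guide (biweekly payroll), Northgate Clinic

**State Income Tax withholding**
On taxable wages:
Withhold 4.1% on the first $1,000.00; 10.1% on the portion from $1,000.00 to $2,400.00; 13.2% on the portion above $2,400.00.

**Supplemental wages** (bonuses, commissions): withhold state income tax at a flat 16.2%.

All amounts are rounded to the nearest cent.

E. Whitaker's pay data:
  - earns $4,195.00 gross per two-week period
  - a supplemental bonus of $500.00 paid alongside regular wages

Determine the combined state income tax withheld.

State Income Tax: taxable = $4,195.00
  $182.40 + 13.2% × ($4,195.00 − $2,400.00) = $182.40 + 13.2% × $1,795.00 = $419.34
Supplemental (16.2% flat on bonus): 16.2% × $500.00 = $81.00
Total state income tax: $419.34 + $81.00 = $500.34

$500.34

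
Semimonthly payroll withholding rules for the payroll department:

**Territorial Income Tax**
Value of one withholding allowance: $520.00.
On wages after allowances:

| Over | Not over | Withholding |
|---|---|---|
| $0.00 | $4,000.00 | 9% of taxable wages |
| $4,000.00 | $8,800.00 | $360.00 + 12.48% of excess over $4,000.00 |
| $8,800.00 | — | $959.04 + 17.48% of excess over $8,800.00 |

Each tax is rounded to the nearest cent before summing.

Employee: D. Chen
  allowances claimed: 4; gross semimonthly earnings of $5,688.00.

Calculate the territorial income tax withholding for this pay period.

Territorial Income Tax: taxable = $5,688.00 − 4×$520.00 = $3,608.00
  9% × $3,608.00 = $324.72

$324.72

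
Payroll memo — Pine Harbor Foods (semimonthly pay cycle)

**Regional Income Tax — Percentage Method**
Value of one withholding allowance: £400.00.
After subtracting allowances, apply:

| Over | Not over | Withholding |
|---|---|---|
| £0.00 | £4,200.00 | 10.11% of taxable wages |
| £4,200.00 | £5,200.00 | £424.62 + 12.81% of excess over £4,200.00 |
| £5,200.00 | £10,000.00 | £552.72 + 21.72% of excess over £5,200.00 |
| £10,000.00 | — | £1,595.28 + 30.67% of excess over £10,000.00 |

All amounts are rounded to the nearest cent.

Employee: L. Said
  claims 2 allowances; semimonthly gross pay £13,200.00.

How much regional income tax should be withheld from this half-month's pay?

Regional Income Tax: taxable = £13,200.00 − 2×£400.00 = £12,400.00
  £1,595.28 + 30.67% × (£12,400.00 − £10,000.00) = £1,595.28 + 30.67% × £2,400.00 = £2,331.36

£2,331.36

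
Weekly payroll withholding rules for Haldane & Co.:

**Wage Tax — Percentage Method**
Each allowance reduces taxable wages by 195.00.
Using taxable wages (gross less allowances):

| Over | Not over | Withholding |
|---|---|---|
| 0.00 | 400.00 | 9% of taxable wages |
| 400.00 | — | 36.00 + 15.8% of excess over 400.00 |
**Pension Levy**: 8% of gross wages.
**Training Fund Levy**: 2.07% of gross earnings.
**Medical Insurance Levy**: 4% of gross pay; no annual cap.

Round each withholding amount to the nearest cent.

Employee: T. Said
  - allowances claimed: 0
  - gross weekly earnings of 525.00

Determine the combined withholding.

Wage Tax: taxable = 525.00
  36.00 + 15.8% × (525.00 − 400.00) = 36.00 + 15.8% × 125.00 = 55.75
Pension Levy: 8% × 525.00 = 42.00
Training Fund Levy: 2.07% × 525.00 = 10.87
Medical Insurance Levy: 4% × 525.00 = 21.00
Total: 55.75 + 42.00 + 10.87 + 21.00 = 129.62

129.62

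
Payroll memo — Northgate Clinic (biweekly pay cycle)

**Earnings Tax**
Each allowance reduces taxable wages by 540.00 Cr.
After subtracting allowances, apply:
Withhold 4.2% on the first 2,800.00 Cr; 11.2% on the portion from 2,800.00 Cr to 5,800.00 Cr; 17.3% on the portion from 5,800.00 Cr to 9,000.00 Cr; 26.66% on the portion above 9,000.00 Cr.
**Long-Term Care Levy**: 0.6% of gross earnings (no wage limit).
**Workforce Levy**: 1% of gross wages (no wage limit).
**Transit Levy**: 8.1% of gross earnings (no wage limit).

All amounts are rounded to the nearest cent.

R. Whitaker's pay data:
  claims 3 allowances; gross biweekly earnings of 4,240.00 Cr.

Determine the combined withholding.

Earnings Tax: taxable = 4,240.00 Cr − 3×540.00 Cr = 2,620.00 Cr
  4.2% × 2,620.00 Cr = 110.04 Cr
Long-Term Care Levy: 0.6% × 4,240.00 Cr = 25.44 Cr
Workforce Levy: 1% × 4,240.00 Cr = 42.40 Cr
Transit Levy: 8.1% × 4,240.00 Cr = 343.44 Cr
Total: 110.04 Cr + 25.44 Cr + 42.40 Cr + 343.44 Cr = 521.32 Cr

521.32 Cr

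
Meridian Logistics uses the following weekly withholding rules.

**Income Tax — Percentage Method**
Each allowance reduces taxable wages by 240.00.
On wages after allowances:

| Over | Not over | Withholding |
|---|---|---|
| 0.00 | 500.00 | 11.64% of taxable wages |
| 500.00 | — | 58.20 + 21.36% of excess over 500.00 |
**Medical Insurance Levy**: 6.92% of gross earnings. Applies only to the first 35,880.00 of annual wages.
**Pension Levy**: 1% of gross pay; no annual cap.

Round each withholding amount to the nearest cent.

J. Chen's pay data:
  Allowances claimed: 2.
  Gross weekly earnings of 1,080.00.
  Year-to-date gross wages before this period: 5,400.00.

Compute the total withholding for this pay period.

165.10

Income Tax: taxable = 1,080.00 − 2×240.00 = 600.00
  58.20 + 21.36% × (600.00 − 500.00) = 58.20 + 21.36% × 100.00 = 79.56
Medical Insurance Levy: 6.92% × 1,080.00 = 74.74
Pension Levy: 1% × 1,080.00 = 10.80
Total: 79.56 + 74.74 + 10.80 = 165.10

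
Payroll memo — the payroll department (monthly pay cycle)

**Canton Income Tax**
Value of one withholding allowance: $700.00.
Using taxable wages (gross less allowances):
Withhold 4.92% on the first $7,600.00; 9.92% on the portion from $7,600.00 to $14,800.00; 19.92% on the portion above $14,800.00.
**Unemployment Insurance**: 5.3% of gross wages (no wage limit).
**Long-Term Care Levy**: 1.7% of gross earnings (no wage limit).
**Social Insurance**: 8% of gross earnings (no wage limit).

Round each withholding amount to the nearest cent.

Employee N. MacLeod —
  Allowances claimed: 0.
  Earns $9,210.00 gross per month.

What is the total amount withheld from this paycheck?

$1,915.13

Canton Income Tax: taxable = $9,210.00
  $373.92 + 9.92% × ($9,210.00 − $7,600.00) = $373.92 + 9.92% × $1,610.00 = $533.63
Unemployment Insurance: 5.3% × $9,210.00 = $488.13
Long-Term Care Levy: 1.7% × $9,210.00 = $156.57
Social Insurance: 8% × $9,210.00 = $736.80
Total: $533.63 + $488.13 + $156.57 + $736.80 = $1,915.13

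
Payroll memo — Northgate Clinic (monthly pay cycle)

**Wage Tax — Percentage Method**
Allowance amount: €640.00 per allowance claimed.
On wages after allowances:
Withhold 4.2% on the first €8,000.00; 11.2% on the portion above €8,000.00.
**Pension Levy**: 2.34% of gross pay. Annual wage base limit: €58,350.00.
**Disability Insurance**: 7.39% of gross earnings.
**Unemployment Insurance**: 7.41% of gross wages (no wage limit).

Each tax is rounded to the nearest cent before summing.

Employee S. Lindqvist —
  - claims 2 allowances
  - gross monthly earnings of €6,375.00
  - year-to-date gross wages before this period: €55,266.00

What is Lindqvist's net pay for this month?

€5,145.34

Wage Tax: taxable = €6,375.00 − 2×€640.00 = €5,095.00
  4.2% × €5,095.00 = €213.99
Pension Levy: cap €58,350.00 − YTD €55,266.00 = €3,084.00 subject; 2.34% × €3,084.00 = €72.17
Disability Insurance: 7.39% × €6,375.00 = €471.11
Unemployment Insurance: 7.41% × €6,375.00 = €472.39
Total withheld: €213.99 + €72.17 + €471.11 + €472.39 = €1,229.66
Net pay: €6,375.00 − €1,229.66 = €5,145.34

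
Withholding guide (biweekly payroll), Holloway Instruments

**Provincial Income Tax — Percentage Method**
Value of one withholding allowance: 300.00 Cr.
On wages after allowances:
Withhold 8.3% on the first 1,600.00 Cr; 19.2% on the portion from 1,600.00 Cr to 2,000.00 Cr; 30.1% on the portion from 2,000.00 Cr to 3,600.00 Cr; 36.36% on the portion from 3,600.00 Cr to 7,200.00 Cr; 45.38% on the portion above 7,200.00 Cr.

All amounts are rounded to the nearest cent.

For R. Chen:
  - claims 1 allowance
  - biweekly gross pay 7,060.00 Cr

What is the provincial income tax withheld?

Provincial Income Tax: taxable = 7,060.00 Cr − 1×300.00 Cr = 6,760.00 Cr
  691.20 Cr + 36.36% × (6,760.00 Cr − 3,600.00 Cr) = 691.20 Cr + 36.36% × 3,160.00 Cr = 1,840.18 Cr

1,840.18 Cr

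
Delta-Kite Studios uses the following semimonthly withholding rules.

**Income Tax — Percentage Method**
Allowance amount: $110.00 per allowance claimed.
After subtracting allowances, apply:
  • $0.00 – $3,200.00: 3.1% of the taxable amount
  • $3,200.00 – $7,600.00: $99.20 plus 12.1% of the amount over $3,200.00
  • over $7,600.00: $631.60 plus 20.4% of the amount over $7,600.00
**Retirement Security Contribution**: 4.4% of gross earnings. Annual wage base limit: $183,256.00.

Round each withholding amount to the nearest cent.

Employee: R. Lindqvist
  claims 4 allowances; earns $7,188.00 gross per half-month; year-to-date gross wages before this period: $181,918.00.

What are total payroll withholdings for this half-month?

$587.38

Income Tax: taxable = $7,188.00 − 4×$110.00 = $6,748.00
  $99.20 + 12.1% × ($6,748.00 − $3,200.00) = $99.20 + 12.1% × $3,548.00 = $528.51
Retirement Security Contribution: cap $183,256.00 − YTD $181,918.00 = $1,338.00 subject; 4.4% × $1,338.00 = $58.87
Total: $528.51 + $58.87 = $587.38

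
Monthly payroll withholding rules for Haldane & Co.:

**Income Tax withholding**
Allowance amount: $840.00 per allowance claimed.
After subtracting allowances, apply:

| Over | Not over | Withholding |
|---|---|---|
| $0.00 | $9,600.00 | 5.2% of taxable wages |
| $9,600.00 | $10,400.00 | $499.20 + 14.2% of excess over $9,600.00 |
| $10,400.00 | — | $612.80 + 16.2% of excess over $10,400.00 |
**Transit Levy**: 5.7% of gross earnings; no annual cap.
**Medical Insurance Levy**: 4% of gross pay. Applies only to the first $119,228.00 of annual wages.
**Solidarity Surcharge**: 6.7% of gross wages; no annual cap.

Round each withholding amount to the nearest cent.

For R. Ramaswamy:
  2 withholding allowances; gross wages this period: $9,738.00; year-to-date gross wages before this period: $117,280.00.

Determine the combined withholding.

$1,704.46

Income Tax: taxable = $9,738.00 − 2×$840.00 = $8,058.00
  5.2% × $8,058.00 = $419.02
Transit Levy: 5.7% × $9,738.00 = $555.07
Medical Insurance Levy: cap $119,228.00 − YTD $117,280.00 = $1,948.00 subject; 4% × $1,948.00 = $77.92
Solidarity Surcharge: 6.7% × $9,738.00 = $652.45
Total: $419.02 + $555.07 + $77.92 + $652.45 = $1,704.46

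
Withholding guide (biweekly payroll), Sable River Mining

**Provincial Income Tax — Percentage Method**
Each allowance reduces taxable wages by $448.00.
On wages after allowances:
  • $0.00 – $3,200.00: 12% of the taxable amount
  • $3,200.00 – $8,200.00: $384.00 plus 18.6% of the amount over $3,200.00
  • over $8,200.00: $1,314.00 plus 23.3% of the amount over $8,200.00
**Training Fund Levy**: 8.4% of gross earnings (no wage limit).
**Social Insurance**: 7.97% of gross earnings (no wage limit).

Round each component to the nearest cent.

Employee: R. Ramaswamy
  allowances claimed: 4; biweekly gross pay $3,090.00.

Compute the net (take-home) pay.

$2,428.41

Provincial Income Tax: taxable = $3,090.00 − 4×$448.00 = $1,298.00
  12% × $1,298.00 = $155.76
Training Fund Levy: 8.4% × $3,090.00 = $259.56
Social Insurance: 7.97% × $3,090.00 = $246.27
Total withheld: $155.76 + $259.56 + $246.27 = $661.59
Net pay: $3,090.00 − $661.59 = $2,428.41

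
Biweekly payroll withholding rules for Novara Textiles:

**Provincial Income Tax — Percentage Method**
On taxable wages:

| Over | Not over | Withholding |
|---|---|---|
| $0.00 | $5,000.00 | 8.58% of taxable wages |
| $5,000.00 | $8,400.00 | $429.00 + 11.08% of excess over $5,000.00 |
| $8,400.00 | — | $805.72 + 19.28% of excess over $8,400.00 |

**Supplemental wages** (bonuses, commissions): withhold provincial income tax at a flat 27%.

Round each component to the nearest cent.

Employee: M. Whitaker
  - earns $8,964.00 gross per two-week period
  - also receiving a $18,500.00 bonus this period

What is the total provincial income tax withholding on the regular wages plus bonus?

Provincial Income Tax: taxable = $8,964.00
  $805.72 + 19.28% × ($8,964.00 − $8,400.00) = $805.72 + 19.28% × $564.00 = $914.46
Supplemental (27% flat on bonus): 27% × $18,500.00 = $4,995.00
Total provincial income tax: $914.46 + $4,995.00 = $5,909.46

$5,909.46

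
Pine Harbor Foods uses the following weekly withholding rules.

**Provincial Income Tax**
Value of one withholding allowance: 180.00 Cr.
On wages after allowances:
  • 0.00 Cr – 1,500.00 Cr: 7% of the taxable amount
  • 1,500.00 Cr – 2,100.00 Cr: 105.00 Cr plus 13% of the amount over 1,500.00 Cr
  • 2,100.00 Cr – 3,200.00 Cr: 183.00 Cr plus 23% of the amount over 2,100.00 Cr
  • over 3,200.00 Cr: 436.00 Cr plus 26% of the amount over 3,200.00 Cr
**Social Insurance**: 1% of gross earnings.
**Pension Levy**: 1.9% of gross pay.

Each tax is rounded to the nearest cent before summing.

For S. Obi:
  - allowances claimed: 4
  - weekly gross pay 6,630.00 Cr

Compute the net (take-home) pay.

Provincial Income Tax: taxable = 6,630.00 Cr − 4×180.00 Cr = 5,910.00 Cr
  436.00 Cr + 26% × (5,910.00 Cr − 3,200.00 Cr) = 436.00 Cr + 26% × 2,710.00 Cr = 1,140.60 Cr
Social Insurance: 1% × 6,630.00 Cr = 66.30 Cr
Pension Levy: 1.9% × 6,630.00 Cr = 125.97 Cr
Total withheld: 1,140.60 Cr + 66.30 Cr + 125.97 Cr = 1,332.87 Cr
Net pay: 6,630.00 Cr − 1,332.87 Cr = 5,297.13 Cr

5,297.13 Cr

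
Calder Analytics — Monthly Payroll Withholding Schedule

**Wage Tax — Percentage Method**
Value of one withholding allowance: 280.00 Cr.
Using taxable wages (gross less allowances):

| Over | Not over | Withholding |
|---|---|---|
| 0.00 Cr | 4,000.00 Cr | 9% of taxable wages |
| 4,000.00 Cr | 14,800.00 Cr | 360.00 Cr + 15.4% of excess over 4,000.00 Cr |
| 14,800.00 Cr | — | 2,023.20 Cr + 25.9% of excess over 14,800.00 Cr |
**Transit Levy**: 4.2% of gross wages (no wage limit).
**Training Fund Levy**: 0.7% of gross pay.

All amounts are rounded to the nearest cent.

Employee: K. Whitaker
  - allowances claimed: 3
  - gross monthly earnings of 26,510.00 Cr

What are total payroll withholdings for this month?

Wage Tax: taxable = 26,510.00 Cr − 3×280.00 Cr = 25,670.00 Cr
  2,023.20 Cr + 25.9% × (25,670.00 Cr − 14,800.00 Cr) = 2,023.20 Cr + 25.9% × 10,870.00 Cr = 4,838.53 Cr
Transit Levy: 4.2% × 26,510.00 Cr = 1,113.42 Cr
Training Fund Levy: 0.7% × 26,510.00 Cr = 185.57 Cr
Total: 4,838.53 Cr + 1,113.42 Cr + 185.57 Cr = 6,137.52 Cr

6,137.52 Cr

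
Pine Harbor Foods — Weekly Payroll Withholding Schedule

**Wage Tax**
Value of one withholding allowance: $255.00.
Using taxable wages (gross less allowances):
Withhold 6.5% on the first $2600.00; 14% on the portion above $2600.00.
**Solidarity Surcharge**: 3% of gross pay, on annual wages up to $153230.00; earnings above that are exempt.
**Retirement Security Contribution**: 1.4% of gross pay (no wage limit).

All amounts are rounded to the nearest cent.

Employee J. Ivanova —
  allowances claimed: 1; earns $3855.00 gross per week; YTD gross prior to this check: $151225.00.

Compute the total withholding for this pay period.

Wage Tax: taxable = $3855.00 − 1×$255.00 = $3600.00
  $169.00 + 14% × ($3600.00 − $2600.00) = $169.00 + 14% × $1000.00 = $309.00
Solidarity Surcharge: cap $153230.00 − YTD $151225.00 = $2005.00 subject; 3% × $2005.00 = $60.15
Retirement Security Contribution: 1.4% × $3855.00 = $53.97
Total: $309.00 + $60.15 + $53.97 = $423.12

$423.12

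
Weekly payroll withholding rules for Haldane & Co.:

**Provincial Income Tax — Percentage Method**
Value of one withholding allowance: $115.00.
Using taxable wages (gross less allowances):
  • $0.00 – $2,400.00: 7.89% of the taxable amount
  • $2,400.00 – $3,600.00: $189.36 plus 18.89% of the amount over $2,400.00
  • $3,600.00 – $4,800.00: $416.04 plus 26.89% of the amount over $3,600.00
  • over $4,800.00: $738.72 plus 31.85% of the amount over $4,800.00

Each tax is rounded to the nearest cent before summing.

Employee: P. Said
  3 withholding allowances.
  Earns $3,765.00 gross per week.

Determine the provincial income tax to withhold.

$382.04

Provincial Income Tax: taxable = $3,765.00 − 3×$115.00 = $3,420.00
  $189.36 + 18.89% × ($3,420.00 − $2,400.00) = $189.36 + 18.89% × $1,020.00 = $382.04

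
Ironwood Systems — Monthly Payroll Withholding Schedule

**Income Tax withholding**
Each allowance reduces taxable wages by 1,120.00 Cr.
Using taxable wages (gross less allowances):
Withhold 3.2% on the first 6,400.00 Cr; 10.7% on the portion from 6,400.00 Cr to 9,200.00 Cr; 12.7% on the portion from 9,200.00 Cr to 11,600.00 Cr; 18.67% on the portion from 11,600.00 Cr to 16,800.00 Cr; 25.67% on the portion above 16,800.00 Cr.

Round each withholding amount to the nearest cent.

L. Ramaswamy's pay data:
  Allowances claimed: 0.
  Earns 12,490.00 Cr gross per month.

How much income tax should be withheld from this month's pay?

975.36 Cr

Income Tax: taxable = 12,490.00 Cr
  809.20 Cr + 18.67% × (12,490.00 Cr − 11,600.00 Cr) = 809.20 Cr + 18.67% × 890.00 Cr = 975.36 Cr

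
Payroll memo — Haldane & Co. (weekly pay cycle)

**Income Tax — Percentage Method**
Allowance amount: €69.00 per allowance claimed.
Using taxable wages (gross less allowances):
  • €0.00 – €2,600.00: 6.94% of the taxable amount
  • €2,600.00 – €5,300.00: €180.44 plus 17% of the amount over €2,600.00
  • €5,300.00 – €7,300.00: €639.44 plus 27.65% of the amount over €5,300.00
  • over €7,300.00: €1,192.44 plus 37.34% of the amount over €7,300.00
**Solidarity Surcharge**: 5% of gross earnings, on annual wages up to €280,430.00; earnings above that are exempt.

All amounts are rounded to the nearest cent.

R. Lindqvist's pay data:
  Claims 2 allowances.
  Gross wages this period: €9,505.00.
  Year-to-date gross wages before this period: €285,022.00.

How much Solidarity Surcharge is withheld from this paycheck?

Solidarity Surcharge: YTD €285,022.00 ≥ cap €280,430.00 → €0.00

€0.00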